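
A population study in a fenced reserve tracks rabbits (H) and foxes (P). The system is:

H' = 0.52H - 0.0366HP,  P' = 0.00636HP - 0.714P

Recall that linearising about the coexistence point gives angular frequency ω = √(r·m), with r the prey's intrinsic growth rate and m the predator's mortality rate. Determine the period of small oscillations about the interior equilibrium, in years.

T ≈ 10.3 years

Here r = 0.52 and m = 0.714, so r·m = 0.371.
ω = √0.371 = 0.609 per year, hence T = 2π/ω ≈ 10.3 years.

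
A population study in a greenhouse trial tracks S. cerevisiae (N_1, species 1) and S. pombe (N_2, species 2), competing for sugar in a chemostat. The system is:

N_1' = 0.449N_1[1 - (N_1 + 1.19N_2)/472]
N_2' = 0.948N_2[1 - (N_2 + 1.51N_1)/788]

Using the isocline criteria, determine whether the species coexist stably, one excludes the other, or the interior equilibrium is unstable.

Compare the nullcline intercepts: K1/α12 = 472/1.19 = 397 < K2 = 788; K2/α21 = 788/1.51 = 522 > K1 = 472.
Since the inequalities point opposite ways, species 2 can invade but species 1 cannot.

species 2 excludes species 1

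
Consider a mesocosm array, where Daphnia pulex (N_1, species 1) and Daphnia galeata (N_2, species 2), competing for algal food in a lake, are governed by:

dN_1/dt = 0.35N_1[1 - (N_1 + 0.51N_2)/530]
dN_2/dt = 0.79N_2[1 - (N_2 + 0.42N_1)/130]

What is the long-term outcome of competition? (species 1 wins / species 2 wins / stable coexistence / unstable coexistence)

Compare the nullcline intercepts: K1/α12 = 530/0.51 = 1040 > K2 = 130; K2/α21 = 130/0.42 = 310 < K1 = 530.
Since the inequalities point opposite ways, species 1 can invade but species 2 cannot.

species 1 excludes species 2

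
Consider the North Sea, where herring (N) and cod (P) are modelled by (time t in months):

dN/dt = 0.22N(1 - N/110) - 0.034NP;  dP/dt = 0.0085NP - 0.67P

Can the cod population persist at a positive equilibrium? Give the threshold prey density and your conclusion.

Threshold N = 78.8; K > 78.8, so yes, the predator persists.

The predator equation gives dP/dt > 0 only when N > 0.67/0.0085 = 78.8.
Without the predator, N → K = 110. Since 110 > 78.8, the predator can invade and persist.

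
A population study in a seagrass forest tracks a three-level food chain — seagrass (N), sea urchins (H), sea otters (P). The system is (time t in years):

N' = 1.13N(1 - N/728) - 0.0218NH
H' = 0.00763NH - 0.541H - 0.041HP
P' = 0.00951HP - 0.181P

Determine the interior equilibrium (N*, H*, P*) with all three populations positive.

From dP/dt = 0: 0.00951H* = 0.181, so H* = 19.
From dN/dt = 0: 1.13(1 - N*/728) = 0.0218·19, giving N* = 728·(1 - 0.367) = 461.
From dH/dt = 0: 0.00763·461 - 0.541 = 0.041P*, so P* = 2.97/0.041 = 72.5.

N* ≈ 461, H* ≈ 19, P* ≈ 72.5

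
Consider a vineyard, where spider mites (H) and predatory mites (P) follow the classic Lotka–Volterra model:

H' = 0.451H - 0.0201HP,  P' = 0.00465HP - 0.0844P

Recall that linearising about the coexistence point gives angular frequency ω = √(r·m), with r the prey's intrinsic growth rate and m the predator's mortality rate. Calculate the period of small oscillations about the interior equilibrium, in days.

T ≈ 32.2 days

Here r = 0.451 and m = 0.0844, so r·m = 0.0381.
ω = √0.0381 = 0.195 per day, hence T = 2π/ω ≈ 32.2 days.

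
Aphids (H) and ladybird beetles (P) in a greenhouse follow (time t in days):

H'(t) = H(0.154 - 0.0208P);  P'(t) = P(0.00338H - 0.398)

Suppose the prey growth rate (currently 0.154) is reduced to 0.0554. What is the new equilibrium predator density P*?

P* ≈ 2.66

At the interior fixed point, setting dH/dt = 0 with H > 0 fixes P* = (prey growth rate)/(HP coefficient) — independent of the other coefficients.
With the change, P* = 0.0554/0.0208 = 2.66; it falls from 7.4.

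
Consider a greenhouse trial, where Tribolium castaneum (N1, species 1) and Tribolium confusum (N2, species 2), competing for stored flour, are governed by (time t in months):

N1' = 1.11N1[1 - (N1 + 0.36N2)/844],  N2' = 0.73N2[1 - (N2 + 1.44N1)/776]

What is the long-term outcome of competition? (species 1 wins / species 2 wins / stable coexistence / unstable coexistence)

Compare the nullcline intercepts: K1/α12 = 844/0.36 = 2340 > K2 = 776; K2/α21 = 776/1.44 = 539 < K1 = 844.
Since the inequalities point opposite ways, species 1 can invade but species 2 cannot.

species 1 excludes species 2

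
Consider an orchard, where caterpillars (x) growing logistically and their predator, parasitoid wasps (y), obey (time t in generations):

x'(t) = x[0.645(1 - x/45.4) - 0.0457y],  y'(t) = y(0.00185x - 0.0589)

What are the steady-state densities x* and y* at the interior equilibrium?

From dy/dt = 0 with y > 0: 0.00185x* = 0.0589, so x* = 31.8.
Substitute into dx/dt = 0: 0.645(1 - 31.8/45.4) = 0.0457y*.
The bracket is 0.299, giving y* = 0.193/0.0457 = 4.22.

x* ≈ 31.8, y* ≈ 4.22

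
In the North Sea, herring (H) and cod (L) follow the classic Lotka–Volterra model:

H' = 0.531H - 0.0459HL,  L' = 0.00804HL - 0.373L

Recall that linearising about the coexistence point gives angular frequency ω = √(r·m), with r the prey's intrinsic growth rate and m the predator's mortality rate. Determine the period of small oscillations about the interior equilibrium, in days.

Here r = 0.531 and m = 0.373, so r·m = 0.198.
ω = √0.198 = 0.445 per day, hence T = 2π/ω ≈ 14.1 days.

T ≈ 14.1 days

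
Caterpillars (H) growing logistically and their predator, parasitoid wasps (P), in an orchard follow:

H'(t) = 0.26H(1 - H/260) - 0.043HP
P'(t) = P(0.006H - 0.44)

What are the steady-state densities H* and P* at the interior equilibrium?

H* ≈ 73.3, P* ≈ 4.34

From dP/dt = 0 with P > 0: 0.006H* = 0.44, so H* = 73.3.
Substitute into dH/dt = 0: 0.26(1 - 73.3/260) = 0.043P*.
The bracket is 0.718, giving P* = 0.187/0.043 = 4.34.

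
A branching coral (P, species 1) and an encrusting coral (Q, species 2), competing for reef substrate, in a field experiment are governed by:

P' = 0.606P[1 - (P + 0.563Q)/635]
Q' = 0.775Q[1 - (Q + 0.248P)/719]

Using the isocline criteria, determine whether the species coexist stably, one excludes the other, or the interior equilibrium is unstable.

stable coexistence

Compare the nullcline intercepts: K1/α12 = 635/0.563 = 1130 > K2 = 719; K2/α21 = 719/0.248 = 2900 > K1 = 635.
Since both inequalities hold, each species can invade when rare, so the interior equilibrium is stable.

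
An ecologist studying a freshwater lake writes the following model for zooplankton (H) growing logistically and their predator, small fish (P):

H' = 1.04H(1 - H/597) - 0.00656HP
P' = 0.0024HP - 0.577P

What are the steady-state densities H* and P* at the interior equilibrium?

H* ≈ 240, P* ≈ 94.7

From dP/dt = 0 with P > 0: 0.0024H* = 0.577, so H* = 240.
Substitute into dH/dt = 0: 1.04(1 - 240/597) = 0.00656P*.
The bracket is 0.597, giving P* = 0.621/0.00656 = 94.7.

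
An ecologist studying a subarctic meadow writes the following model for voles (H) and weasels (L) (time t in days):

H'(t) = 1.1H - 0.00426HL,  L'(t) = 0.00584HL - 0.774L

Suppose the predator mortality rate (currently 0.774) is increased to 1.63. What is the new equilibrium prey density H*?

H* ≈ 279

At the interior fixed point, setting dL/dt = 0 with L > 0 fixes H* = (predator death rate)/(HL coefficient) — independent of the other coefficients.
With the change, H* = 1.63/0.00584 = 279; it rises from 133.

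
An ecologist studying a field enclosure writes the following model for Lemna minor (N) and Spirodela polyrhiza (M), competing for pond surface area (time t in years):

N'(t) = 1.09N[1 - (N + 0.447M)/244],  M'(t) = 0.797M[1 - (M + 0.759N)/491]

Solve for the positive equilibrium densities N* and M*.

N* ≈ 37.1, M* ≈ 463

Setting both brackets to zero gives the nullclines N + 0.447M = 244 and 0.759N + M = 491.
Substituting M = 491 - 0.759N into the first: N(1 - 0.447·0.759) = 244 - 0.447·491.
So N* = 24.5/0.661 = 37.1, and then M* = 491 - 0.759·37.1 = 463.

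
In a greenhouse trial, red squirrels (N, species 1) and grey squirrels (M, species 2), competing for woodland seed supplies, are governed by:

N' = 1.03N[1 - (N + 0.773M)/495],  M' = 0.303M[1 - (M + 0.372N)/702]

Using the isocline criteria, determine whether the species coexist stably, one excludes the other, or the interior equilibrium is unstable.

species 2 excludes species 1

Compare the nullcline intercepts: K1/α12 = 495/0.773 = 640 < K2 = 702; K2/α21 = 702/0.372 = 1890 > K1 = 495.
Since the inequalities point opposite ways, species 2 can invade but species 1 cannot.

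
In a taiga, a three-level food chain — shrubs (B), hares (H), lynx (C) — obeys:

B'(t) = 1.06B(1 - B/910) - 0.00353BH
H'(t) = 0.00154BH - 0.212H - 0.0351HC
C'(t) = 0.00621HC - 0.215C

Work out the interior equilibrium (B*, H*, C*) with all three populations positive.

B* ≈ 805, H* ≈ 34.6, C* ≈ 29.3

From dC/dt = 0: 0.00621H* = 0.215, so H* = 34.6.
From dB/dt = 0: 1.06(1 - B*/910) = 0.00353·34.6, giving B* = 910·(1 - 0.115) = 805.
From dH/dt = 0: 0.00154·805 - 0.212 = 0.0351C*, so C* = 1.03/0.0351 = 29.3.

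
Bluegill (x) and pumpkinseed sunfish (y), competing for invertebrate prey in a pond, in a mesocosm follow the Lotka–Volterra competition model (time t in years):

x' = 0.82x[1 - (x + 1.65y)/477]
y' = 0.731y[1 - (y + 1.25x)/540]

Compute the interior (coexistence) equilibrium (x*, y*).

Setting both brackets to zero gives the nullclines x + 1.65y = 477 and 1.25x + y = 540.
Substituting y = 540 - 1.25x into the first: x(1 - 1.65·1.25) = 477 - 1.65·540.
So x* = -414/-1.06 = 390, and then y* = 540 - 1.25·390 = 52.9.

x* ≈ 390, y* ≈ 52.9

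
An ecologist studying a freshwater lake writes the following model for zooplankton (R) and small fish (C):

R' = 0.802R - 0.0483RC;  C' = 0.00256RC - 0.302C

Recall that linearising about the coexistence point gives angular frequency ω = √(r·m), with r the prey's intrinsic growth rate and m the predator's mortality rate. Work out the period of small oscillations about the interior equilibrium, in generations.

T ≈ 12.8 generations

Here r = 0.802 and m = 0.302, so r·m = 0.242.
ω = √0.242 = 0.492 per generation, hence T = 2π/ω ≈ 12.8 generations.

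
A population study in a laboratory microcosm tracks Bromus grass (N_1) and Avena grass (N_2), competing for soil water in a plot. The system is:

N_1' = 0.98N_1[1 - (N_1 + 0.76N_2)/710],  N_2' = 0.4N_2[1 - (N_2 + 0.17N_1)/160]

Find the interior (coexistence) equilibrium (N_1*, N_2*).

Setting both brackets to zero gives the nullclines N_1 + 0.76N_2 = 710 and 0.17N_1 + N_2 = 160.
Substituting N_2 = 160 - 0.17N_1 into the first: N_1(1 - 0.76·0.17) = 710 - 0.76·160.
So N_1* = 588/0.871 = 676, and then N_2* = 160 - 0.17·676 = 45.1.

N_1* ≈ 676, N_2* ≈ 45.1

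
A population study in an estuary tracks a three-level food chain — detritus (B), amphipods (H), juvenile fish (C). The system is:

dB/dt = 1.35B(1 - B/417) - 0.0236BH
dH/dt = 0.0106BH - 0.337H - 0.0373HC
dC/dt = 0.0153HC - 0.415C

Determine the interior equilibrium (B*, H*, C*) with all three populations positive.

B* ≈ 219, H* ≈ 27.1, C* ≈ 53.3

From dC/dt = 0: 0.0153H* = 0.415, so H* = 27.1.
From dB/dt = 0: 1.35(1 - B*/417) = 0.0236·27.1, giving B* = 417·(1 - 0.474) = 219.
From dH/dt = 0: 0.0106·219 - 0.337 = 0.0373C*, so C* = 1.99/0.0373 = 53.3.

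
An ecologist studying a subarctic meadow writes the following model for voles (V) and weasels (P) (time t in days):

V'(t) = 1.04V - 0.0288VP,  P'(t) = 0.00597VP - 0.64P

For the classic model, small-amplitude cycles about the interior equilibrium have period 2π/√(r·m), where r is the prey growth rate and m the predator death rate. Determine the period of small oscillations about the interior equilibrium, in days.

T ≈ 7.7 days

Here r = 1.04 and m = 0.64, so r·m = 0.666.
ω = √0.666 = 0.816 per day, hence T = 2π/ω ≈ 7.7 days.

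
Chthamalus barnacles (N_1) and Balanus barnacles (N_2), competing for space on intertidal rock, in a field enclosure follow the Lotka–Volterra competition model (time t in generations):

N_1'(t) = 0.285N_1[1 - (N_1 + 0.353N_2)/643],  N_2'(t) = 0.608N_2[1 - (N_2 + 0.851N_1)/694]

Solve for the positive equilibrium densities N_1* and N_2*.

Setting both brackets to zero gives the nullclines N_1 + 0.353N_2 = 643 and 0.851N_1 + N_2 = 694.
Substituting N_2 = 694 - 0.851N_1 into the first: N_1(1 - 0.353·0.851) = 643 - 0.353·694.
So N_1* = 398/0.7 = 569, and then N_2* = 694 - 0.851·569 = 210.

N_1* ≈ 569, N_2* ≈ 210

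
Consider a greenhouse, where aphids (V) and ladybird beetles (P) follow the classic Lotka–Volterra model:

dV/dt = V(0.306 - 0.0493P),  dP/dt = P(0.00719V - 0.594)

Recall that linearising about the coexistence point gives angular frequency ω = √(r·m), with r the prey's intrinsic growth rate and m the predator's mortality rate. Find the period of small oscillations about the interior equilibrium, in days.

T ≈ 14.7 days

Here r = 0.306 and m = 0.594, so r·m = 0.182.
ω = √0.182 = 0.426 per day, hence T = 2π/ω ≈ 14.7 days.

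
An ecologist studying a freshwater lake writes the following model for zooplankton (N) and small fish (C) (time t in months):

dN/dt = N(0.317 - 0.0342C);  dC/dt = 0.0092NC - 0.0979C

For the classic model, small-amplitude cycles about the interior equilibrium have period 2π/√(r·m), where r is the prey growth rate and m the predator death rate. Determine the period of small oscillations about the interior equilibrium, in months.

T ≈ 35.7 months

Here r = 0.317 and m = 0.0979, so r·m = 0.031.
ω = √0.031 = 0.176 per month, hence T = 2π/ω ≈ 35.7 months.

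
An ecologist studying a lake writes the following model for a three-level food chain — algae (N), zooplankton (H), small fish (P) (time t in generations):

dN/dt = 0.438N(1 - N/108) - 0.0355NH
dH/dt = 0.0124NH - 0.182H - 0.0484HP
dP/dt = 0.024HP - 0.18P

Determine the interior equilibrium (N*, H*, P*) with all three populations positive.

From dP/dt = 0: 0.024H* = 0.18, so H* = 7.5.
From dN/dt = 0: 0.438(1 - N*/108) = 0.0355·7.5, giving N* = 108·(1 - 0.608) = 42.3.
From dH/dt = 0: 0.0124·42.3 - 0.182 = 0.0484P*, so P* = 0.343/0.0484 = 7.09.

N* ≈ 42.3, H* ≈ 7.5, P* ≈ 7.09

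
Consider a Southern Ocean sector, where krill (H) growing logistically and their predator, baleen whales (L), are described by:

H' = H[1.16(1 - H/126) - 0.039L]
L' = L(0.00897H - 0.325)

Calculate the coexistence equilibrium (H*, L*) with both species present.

From dL/dt = 0 with L > 0: 0.00897H* = 0.325, so H* = 36.2.
Substitute into dH/dt = 0: 1.16(1 - 36.2/126) = 0.039L*.
The bracket is 0.712, giving L* = 0.826/0.039 = 21.2.

H* ≈ 36.2, L* ≈ 21.2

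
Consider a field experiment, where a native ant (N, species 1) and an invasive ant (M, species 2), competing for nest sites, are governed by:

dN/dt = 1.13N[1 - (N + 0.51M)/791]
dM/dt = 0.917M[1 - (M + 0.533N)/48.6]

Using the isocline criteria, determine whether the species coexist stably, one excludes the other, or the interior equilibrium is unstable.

Compare the nullcline intercepts: K1/α12 = 791/0.51 = 1550 > K2 = 48.6; K2/α21 = 48.6/0.533 = 91.2 < K1 = 791.
Since the inequalities point opposite ways, species 1 can invade but species 2 cannot.

species 1 excludes species 2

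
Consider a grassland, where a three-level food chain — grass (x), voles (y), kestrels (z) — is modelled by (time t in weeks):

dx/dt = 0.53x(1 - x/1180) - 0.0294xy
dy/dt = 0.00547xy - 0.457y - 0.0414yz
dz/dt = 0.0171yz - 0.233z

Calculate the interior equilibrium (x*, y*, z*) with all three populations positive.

x* ≈ 288, y* ≈ 13.6, z* ≈ 27

From dz/dt = 0: 0.0171y* = 0.233, so y* = 13.6.
From dx/dt = 0: 0.53(1 - x*/1180) = 0.0294·13.6, giving x* = 1180·(1 - 0.756) = 288.
From dy/dt = 0: 0.00547·288 - 0.457 = 0.0414z*, so z* = 1.12/0.0414 = 27.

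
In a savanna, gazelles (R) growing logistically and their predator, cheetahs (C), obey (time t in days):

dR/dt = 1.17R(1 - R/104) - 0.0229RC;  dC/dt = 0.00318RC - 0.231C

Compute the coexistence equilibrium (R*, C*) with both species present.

From dC/dt = 0 with C > 0: 0.00318R* = 0.231, so R* = 72.6.
Substitute into dR/dt = 0: 1.17(1 - 72.6/104) = 0.0229C*.
The bracket is 0.302, giving C* = 0.353/0.0229 = 15.4.

R* ≈ 72.6, C* ≈ 15.4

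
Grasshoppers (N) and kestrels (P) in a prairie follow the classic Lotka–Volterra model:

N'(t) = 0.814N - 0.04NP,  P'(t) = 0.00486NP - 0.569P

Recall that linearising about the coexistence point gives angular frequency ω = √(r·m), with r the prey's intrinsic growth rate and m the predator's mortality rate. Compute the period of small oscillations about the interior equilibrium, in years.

Here r = 0.814 and m = 0.569, so r·m = 0.463.
ω = √0.463 = 0.681 per year, hence T = 2π/ω ≈ 9.23 years.

T ≈ 9.23 years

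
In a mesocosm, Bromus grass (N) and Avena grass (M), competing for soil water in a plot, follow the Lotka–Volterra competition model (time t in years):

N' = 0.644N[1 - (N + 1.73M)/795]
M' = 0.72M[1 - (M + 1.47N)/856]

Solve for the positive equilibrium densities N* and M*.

N* ≈ 444, M* ≈ 203

Setting both brackets to zero gives the nullclines N + 1.73M = 795 and 1.47N + M = 856.
Substituting M = 856 - 1.47N into the first: N(1 - 1.73·1.47) = 795 - 1.73·856.
So N* = -686/-1.54 = 444, and then M* = 856 - 1.47·444 = 203.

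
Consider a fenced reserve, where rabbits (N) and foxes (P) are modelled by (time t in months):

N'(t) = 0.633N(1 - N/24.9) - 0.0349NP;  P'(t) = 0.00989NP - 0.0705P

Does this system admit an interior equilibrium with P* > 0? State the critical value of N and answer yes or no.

Threshold N = 7.13; K > 7.13, so yes, the predator persists.

The predator equation gives dP/dt > 0 only when N > 0.0705/0.00989 = 7.13.
Without the predator, N → K = 24.9. Since 24.9 > 7.13, the predator can invade and persist.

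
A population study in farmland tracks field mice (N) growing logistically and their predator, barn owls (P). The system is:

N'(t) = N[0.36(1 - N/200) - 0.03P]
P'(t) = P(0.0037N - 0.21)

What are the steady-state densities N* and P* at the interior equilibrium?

From dP/dt = 0 with P > 0: 0.0037N* = 0.21, so N* = 56.8.
Substitute into dN/dt = 0: 0.36(1 - 56.8/200) = 0.03P*.
The bracket is 0.716, giving P* = 0.258/0.03 = 8.59.

N* ≈ 56.8, P* ≈ 8.59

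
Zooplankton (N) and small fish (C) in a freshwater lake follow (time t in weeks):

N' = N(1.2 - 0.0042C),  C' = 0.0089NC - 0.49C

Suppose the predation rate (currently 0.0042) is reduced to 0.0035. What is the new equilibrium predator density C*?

At the interior fixed point, setting dN/dt = 0 with N > 0 fixes C* = (prey growth rate)/(NC coefficient) — independent of the other coefficients.
With the change, C* = 1.2/0.0035 = 343; it rises from 286.

C* ≈ 343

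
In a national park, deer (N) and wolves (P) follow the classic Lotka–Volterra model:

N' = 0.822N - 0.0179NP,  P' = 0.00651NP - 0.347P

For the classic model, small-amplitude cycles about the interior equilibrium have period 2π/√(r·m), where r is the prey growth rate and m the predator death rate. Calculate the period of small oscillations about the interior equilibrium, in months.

T ≈ 11.8 months

Here r = 0.822 and m = 0.347, so r·m = 0.285.
ω = √0.285 = 0.534 per month, hence T = 2π/ω ≈ 11.8 months.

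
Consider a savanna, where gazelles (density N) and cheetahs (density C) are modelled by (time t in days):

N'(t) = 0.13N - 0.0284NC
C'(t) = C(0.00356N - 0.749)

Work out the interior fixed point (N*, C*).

N* ≈ 210, C* ≈ 4.58

Set dC/dt = 0 with C > 0: 0.00356N - 0.749 = 0, so N* = 0.749/0.00356 = 210.
Set dN/dt = 0 with N > 0: 0.13 - 0.0284C = 0, so C* = 0.13/0.0284 = 4.58.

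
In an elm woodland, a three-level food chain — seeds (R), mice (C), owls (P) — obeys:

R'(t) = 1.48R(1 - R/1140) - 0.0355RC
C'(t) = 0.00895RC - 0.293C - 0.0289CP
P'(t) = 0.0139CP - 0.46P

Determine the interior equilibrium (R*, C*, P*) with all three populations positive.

From dP/dt = 0: 0.0139C* = 0.46, so C* = 33.1.
From dR/dt = 0: 1.48(1 - R*/1140) = 0.0355·33.1, giving R* = 1140·(1 - 0.794) = 235.
From dC/dt = 0: 0.00895·235 - 0.293 = 0.0289P*, so P* = 1.81/0.0289 = 62.7.

R* ≈ 235, C* ≈ 33.1, P* ≈ 62.7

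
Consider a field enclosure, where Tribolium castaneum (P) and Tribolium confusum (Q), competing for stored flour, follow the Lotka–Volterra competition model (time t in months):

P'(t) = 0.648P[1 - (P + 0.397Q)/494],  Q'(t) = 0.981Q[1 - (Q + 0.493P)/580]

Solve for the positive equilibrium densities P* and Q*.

Setting both brackets to zero gives the nullclines P + 0.397Q = 494 and 0.493P + Q = 580.
Substituting Q = 580 - 0.493P into the first: P(1 - 0.397·0.493) = 494 - 0.397·580.
So P* = 264/0.804 = 328, and then Q* = 580 - 0.493·328 = 418.

P* ≈ 328, Q* ≈ 418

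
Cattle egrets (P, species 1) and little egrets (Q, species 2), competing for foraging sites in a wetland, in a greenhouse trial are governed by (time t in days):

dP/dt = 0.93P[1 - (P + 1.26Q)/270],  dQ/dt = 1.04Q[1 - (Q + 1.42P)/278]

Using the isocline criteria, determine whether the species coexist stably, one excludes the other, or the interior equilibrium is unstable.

Compare the nullcline intercepts: K1/α12 = 270/1.26 = 214 < K2 = 278; K2/α21 = 278/1.42 = 196 < K1 = 270.
Since both are reversed, neither can invade when rare; the interior point is a saddle.

unstable coexistence (outcome depends on initial conditions)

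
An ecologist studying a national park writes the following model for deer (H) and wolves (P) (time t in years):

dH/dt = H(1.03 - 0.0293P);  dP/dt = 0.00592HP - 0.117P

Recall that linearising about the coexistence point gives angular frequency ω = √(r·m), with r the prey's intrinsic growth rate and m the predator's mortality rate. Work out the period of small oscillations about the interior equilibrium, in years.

T ≈ 18.1 years

Here r = 1.03 and m = 0.117, so r·m = 0.121.
ω = √0.121 = 0.347 per year, hence T = 2π/ω ≈ 18.1 years.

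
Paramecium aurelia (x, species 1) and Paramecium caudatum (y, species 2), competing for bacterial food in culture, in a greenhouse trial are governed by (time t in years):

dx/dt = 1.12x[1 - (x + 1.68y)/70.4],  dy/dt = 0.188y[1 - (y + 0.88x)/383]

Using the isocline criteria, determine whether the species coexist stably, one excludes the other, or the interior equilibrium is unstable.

Compare the nullcline intercepts: K1/α12 = 70.4/1.68 = 41.9 < K2 = 383; K2/α21 = 383/0.88 = 435 > K1 = 70.4.
Since the inequalities point opposite ways, species 2 can invade but species 1 cannot.

species 2 excludes species 1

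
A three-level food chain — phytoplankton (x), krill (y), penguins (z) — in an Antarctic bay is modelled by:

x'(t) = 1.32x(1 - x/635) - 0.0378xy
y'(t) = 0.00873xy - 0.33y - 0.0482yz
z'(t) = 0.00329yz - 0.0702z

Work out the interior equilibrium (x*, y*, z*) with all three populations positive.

From dz/dt = 0: 0.00329y* = 0.0702, so y* = 21.3.
From dx/dt = 0: 1.32(1 - x*/635) = 0.0378·21.3, giving x* = 635·(1 - 0.611) = 247.
From dy/dt = 0: 0.00873·247 - 0.33 = 0.0482z*, so z* = 1.83/0.0482 = 37.9.

x* ≈ 247, y* ≈ 21.3, z* ≈ 37.9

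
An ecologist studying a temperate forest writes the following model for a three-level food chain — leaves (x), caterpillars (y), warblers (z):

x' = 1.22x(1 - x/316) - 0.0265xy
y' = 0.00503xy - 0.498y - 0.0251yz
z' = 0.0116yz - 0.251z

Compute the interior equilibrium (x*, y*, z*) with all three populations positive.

x* ≈ 167, y* ≈ 21.6, z* ≈ 13.7

From dz/dt = 0: 0.0116y* = 0.251, so y* = 21.6.
From dx/dt = 0: 1.22(1 - x*/316) = 0.0265·21.6, giving x* = 316·(1 - 0.47) = 167.
From dy/dt = 0: 0.00503·167 - 0.498 = 0.0251z*, so z* = 0.344/0.0251 = 13.7.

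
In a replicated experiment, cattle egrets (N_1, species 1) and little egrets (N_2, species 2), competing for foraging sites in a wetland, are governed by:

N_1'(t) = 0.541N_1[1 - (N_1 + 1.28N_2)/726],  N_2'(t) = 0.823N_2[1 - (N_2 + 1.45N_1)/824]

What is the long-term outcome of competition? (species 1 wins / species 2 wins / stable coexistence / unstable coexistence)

unstable coexistence (outcome depends on initial conditions)

Compare the nullcline intercepts: K1/α12 = 726/1.28 = 567 < K2 = 824; K2/α21 = 824/1.45 = 568 < K1 = 726.
Since both are reversed, neither can invade when rare; the interior point is a saddle.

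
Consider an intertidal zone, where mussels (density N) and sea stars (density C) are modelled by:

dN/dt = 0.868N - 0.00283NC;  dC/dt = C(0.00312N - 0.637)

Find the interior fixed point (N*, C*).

Set dC/dt = 0 with C > 0: 0.00312N - 0.637 = 0, so N* = 0.637/0.00312 = 204.
Set dN/dt = 0 with N > 0: 0.868 - 0.00283C = 0, so C* = 0.868/0.00283 = 307.

N* ≈ 204, C* ≈ 307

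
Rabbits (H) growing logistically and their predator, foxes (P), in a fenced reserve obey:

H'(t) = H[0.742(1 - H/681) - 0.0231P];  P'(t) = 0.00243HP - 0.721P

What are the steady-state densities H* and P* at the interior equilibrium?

From dP/dt = 0 with P > 0: 0.00243H* = 0.721, so H* = 297.
Substitute into dH/dt = 0: 0.742(1 - 297/681) = 0.0231P*.
The bracket is 0.564, giving P* = 0.419/0.0231 = 18.1.

H* ≈ 297, P* ≈ 18.1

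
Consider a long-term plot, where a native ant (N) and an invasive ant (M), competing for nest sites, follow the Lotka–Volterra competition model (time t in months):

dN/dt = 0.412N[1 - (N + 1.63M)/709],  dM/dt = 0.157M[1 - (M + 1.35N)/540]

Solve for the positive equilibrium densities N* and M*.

Setting both brackets to zero gives the nullclines N + 1.63M = 709 and 1.35N + M = 540.
Substituting M = 540 - 1.35N into the first: N(1 - 1.63·1.35) = 709 - 1.63·540.
So N* = -171/-1.2 = 143, and then M* = 540 - 1.35·143 = 347.

N* ≈ 143, M* ≈ 347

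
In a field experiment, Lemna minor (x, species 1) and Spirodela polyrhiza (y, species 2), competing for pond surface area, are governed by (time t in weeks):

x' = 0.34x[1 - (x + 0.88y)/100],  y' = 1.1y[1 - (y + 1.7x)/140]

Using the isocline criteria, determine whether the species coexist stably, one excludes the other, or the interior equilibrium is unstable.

Compare the nullcline intercepts: K1/α12 = 100/0.88 = 114 < K2 = 140; K2/α21 = 140/1.7 = 82.4 < K1 = 100.
Since both are reversed, neither can invade when rare; the interior point is a saddle.

unstable coexistence (outcome depends on initial conditions)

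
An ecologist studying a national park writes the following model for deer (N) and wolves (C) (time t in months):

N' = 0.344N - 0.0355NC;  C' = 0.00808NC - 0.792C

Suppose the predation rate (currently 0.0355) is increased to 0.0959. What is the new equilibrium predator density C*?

C* ≈ 3.59

At the interior fixed point, setting dN/dt = 0 with N > 0 fixes C* = (prey growth rate)/(NC coefficient) — independent of the other coefficients.
With the change, C* = 0.344/0.0959 = 3.59; it falls from 9.69.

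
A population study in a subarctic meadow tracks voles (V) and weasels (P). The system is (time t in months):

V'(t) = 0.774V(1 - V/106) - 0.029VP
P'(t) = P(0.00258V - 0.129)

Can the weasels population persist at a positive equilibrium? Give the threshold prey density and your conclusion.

The predator equation gives dP/dt > 0 only when V > 0.129/0.00258 = 50.
Without the predator, V → K = 106. Since 106 > 50, the predator can invade and persist.

Threshold V = 50; K > 50, so yes, the predator persists.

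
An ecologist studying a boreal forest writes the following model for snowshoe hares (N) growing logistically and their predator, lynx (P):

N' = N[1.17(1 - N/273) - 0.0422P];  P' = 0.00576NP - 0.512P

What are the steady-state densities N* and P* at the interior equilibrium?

N* ≈ 88.9, P* ≈ 18.7

From dP/dt = 0 with P > 0: 0.00576N* = 0.512, so N* = 88.9.
Substitute into dN/dt = 0: 1.17(1 - 88.9/273) = 0.0422P*.
The bracket is 0.674, giving P* = 0.789/0.0422 = 18.7.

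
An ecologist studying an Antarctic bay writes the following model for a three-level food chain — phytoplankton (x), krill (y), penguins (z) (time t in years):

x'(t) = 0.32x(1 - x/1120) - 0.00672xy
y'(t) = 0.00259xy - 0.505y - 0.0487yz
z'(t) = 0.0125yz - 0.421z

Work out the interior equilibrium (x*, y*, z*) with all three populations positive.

x* ≈ 328, y* ≈ 33.7, z* ≈ 7.07

From dz/dt = 0: 0.0125y* = 0.421, so y* = 33.7.
From dx/dt = 0: 0.32(1 - x*/1120) = 0.00672·33.7, giving x* = 1120·(1 - 0.707) = 328.
From dy/dt = 0: 0.00259·328 - 0.505 = 0.0487z*, so z* = 0.344/0.0487 = 7.07.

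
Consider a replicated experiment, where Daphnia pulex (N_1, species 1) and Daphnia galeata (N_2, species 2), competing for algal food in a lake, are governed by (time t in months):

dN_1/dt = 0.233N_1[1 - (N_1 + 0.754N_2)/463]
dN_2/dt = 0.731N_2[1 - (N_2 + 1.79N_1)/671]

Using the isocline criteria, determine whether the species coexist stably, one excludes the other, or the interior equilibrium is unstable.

unstable coexistence (outcome depends on initial conditions)

Compare the nullcline intercepts: K1/α12 = 463/0.754 = 614 < K2 = 671; K2/α21 = 671/1.79 = 375 < K1 = 463.
Since both are reversed, neither can invade when rare; the interior point is a saddle.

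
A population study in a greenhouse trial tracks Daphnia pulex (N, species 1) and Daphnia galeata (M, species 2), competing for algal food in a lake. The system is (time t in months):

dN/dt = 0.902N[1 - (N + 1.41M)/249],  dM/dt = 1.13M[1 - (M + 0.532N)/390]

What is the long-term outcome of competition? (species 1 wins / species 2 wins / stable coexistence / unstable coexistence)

species 2 excludes species 1

Compare the nullcline intercepts: K1/α12 = 249/1.41 = 177 < K2 = 390; K2/α21 = 390/0.532 = 733 > K1 = 249.
Since the inequalities point opposite ways, species 2 can invade but species 1 cannot.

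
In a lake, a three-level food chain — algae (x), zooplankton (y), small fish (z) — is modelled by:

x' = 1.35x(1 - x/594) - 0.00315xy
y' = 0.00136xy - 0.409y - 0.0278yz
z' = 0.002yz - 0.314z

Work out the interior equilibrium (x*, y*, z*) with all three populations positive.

x* ≈ 376, y* ≈ 157, z* ≈ 3.7

From dz/dt = 0: 0.002y* = 0.314, so y* = 157.
From dx/dt = 0: 1.35(1 - x*/594) = 0.00315·157, giving x* = 594·(1 - 0.366) = 376.
From dy/dt = 0: 0.00136·376 - 0.409 = 0.0278z*, so z* = 0.103/0.0278 = 3.7.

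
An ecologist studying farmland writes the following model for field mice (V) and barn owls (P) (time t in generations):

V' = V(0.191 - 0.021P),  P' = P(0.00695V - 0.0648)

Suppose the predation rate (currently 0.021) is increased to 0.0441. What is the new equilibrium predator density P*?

At the interior fixed point, setting dV/dt = 0 with V > 0 fixes P* = (prey growth rate)/(VP coefficient) — independent of the other coefficients.
With the change, P* = 0.191/0.0441 = 4.33; it falls from 9.1.

P* ≈ 4.33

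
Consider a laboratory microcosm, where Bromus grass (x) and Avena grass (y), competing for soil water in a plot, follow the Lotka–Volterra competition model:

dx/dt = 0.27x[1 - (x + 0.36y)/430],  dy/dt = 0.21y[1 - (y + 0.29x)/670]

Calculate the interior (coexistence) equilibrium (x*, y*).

x* ≈ 211, y* ≈ 609

Setting both brackets to zero gives the nullclines x + 0.36y = 430 and 0.29x + y = 670.
Substituting y = 670 - 0.29x into the first: x(1 - 0.36·0.29) = 430 - 0.36·670.
So x* = 189/0.896 = 211, and then y* = 670 - 0.29·211 = 609.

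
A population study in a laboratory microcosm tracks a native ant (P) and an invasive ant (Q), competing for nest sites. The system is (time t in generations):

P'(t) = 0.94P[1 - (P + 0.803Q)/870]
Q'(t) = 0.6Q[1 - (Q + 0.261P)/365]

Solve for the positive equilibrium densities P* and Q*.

Setting both brackets to zero gives the nullclines P + 0.803Q = 870 and 0.261P + Q = 365.
Substituting Q = 365 - 0.261P into the first: P(1 - 0.803·0.261) = 870 - 0.803·365.
So P* = 577/0.79 = 730, and then Q* = 365 - 0.261·730 = 175.

P* ≈ 730, Q* ≈ 175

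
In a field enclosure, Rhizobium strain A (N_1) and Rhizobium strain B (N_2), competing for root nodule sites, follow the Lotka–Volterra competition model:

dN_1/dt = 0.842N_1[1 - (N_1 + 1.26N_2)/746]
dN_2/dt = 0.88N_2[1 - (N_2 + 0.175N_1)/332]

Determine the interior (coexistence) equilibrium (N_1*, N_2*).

Setting both brackets to zero gives the nullclines N_1 + 1.26N_2 = 746 and 0.175N_1 + N_2 = 332.
Substituting N_2 = 332 - 0.175N_1 into the first: N_1(1 - 1.26·0.175) = 746 - 1.26·332.
So N_1* = 328/0.78 = 420, and then N_2* = 332 - 0.175·420 = 258.

N_1* ≈ 420, N_2* ≈ 258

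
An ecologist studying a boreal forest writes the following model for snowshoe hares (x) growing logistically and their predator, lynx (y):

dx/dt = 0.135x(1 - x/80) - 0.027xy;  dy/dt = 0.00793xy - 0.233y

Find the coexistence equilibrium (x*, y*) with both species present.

From dy/dt = 0 with y > 0: 0.00793x* = 0.233, so x* = 29.4.
Substitute into dx/dt = 0: 0.135(1 - 29.4/80) = 0.027y*.
The bracket is 0.633, giving y* = 0.0854/0.027 = 3.16.

x* ≈ 29.4, y* ≈ 3.16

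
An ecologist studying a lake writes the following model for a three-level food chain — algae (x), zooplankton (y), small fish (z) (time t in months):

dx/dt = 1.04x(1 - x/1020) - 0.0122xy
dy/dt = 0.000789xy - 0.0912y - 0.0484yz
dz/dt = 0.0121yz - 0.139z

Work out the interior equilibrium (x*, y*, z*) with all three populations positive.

From dz/dt = 0: 0.0121y* = 0.139, so y* = 11.5.
From dx/dt = 0: 1.04(1 - x*/1020) = 0.0122·11.5, giving x* = 1020·(1 - 0.135) = 883.
From dy/dt = 0: 0.000789·883 - 0.0912 = 0.0484z*, so z* = 0.605/0.0484 = 12.5.

x* ≈ 883, y* ≈ 11.5, z* ≈ 12.5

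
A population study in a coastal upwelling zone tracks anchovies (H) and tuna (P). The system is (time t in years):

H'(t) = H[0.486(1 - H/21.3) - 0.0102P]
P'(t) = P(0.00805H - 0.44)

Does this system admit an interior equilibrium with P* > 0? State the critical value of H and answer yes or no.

Threshold H = 54.7; K < 54.7, so no, the predator goes extinct.

The predator equation gives dP/dt > 0 only when H > 0.44/0.00805 = 54.7.
Without the predator, H → K = 21.3. Since 21.3 < 54.7, the predator cannot invade.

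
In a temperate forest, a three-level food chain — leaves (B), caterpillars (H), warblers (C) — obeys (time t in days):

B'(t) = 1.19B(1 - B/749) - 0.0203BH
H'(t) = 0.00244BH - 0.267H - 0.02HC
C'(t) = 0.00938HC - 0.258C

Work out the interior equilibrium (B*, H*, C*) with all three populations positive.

From dC/dt = 0: 0.00938H* = 0.258, so H* = 27.5.
From dB/dt = 0: 1.19(1 - B*/749) = 0.0203·27.5, giving B* = 749·(1 - 0.469) = 398.
From dH/dt = 0: 0.00244·398 - 0.267 = 0.02C*, so C* = 0.703/0.02 = 35.2.

B* ≈ 398, H* ≈ 27.5, C* ≈ 35.2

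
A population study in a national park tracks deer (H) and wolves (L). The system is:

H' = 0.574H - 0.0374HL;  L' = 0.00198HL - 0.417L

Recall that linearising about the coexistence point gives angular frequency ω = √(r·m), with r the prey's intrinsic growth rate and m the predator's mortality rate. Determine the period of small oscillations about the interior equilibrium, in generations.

T ≈ 12.8 generations

Here r = 0.574 and m = 0.417, so r·m = 0.239.
ω = √0.239 = 0.489 per generation, hence T = 2π/ω ≈ 12.8 generations.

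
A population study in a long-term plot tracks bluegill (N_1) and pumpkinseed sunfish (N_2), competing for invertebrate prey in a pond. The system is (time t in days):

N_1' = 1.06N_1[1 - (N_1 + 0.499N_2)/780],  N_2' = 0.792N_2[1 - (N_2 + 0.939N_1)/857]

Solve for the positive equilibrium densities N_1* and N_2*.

N_1* ≈ 663, N_2* ≈ 234

Setting both brackets to zero gives the nullclines N_1 + 0.499N_2 = 780 and 0.939N_1 + N_2 = 857.
Substituting N_2 = 857 - 0.939N_1 into the first: N_1(1 - 0.499·0.939) = 780 - 0.499·857.
So N_1* = 352/0.531 = 663, and then N_2* = 857 - 0.939·663 = 234.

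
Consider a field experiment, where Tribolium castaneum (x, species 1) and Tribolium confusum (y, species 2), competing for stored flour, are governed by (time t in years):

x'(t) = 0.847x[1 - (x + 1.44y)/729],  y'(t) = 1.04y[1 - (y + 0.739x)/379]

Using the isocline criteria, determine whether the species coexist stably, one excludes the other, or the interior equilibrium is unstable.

Compare the nullcline intercepts: K1/α12 = 729/1.44 = 506 > K2 = 379; K2/α21 = 379/0.739 = 513 < K1 = 729.
Since the inequalities point opposite ways, species 1 can invade but species 2 cannot.

species 1 excludes species 2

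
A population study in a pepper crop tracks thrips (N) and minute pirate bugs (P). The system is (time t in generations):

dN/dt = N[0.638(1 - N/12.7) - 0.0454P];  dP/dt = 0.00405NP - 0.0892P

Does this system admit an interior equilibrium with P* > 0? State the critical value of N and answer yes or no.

The predator equation gives dP/dt > 0 only when N > 0.0892/0.00405 = 22.
Without the predator, N → K = 12.7. Since 12.7 < 22, the predator cannot invade.

Threshold N = 22; K < 22, so no, the predator goes extinct.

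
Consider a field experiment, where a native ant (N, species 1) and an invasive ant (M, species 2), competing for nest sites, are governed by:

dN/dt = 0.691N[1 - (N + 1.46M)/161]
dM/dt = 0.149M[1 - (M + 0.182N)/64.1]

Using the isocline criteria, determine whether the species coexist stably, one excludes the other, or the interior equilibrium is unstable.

stable coexistence

Compare the nullcline intercepts: K1/α12 = 161/1.46 = 110 > K2 = 64.1; K2/α21 = 64.1/0.182 = 352 > K1 = 161.
Since both inequalities hold, each species can invade when rare, so the interior equilibrium is stable.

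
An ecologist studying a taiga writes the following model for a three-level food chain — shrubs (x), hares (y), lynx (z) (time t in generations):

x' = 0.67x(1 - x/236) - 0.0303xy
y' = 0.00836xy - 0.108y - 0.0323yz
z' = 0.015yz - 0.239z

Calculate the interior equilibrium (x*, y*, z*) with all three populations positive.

From dz/dt = 0: 0.015y* = 0.239, so y* = 15.9.
From dx/dt = 0: 0.67(1 - x*/236) = 0.0303·15.9, giving x* = 236·(1 - 0.721) = 65.9.
From dy/dt = 0: 0.00836·65.9 - 0.108 = 0.0323z*, so z* = 0.443/0.0323 = 13.7.

x* ≈ 65.9, y* ≈ 15.9, z* ≈ 13.7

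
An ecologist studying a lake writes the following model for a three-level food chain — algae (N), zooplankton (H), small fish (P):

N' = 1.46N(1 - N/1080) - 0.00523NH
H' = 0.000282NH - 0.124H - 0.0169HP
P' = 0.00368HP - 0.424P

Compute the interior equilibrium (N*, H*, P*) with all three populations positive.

From dP/dt = 0: 0.00368H* = 0.424, so H* = 115.
From dN/dt = 0: 1.46(1 - N*/1080) = 0.00523·115, giving N* = 1080·(1 - 0.413) = 634.
From dH/dt = 0: 0.000282·634 - 0.124 = 0.0169P*, so P* = 0.0549/0.0169 = 3.25.

N* ≈ 634, H* ≈ 115, P* ≈ 3.25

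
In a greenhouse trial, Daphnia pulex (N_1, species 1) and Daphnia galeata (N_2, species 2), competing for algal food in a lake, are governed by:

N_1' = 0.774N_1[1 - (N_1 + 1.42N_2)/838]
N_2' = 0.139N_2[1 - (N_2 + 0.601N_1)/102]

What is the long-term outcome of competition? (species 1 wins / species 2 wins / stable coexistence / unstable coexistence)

species 1 excludes species 2

Compare the nullcline intercepts: K1/α12 = 838/1.42 = 590 > K2 = 102; K2/α21 = 102/0.601 = 170 < K1 = 838.
Since the inequalities point opposite ways, species 1 can invade but species 2 cannot.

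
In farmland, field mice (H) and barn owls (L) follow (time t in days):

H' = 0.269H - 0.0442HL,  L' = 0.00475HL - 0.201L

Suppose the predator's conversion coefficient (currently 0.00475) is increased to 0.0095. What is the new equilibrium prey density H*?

At the interior fixed point, setting dL/dt = 0 with L > 0 fixes H* = (predator death rate)/(HL coefficient) — independent of the other coefficients.
With the change, H* = 0.201/0.0095 = 21.2; it falls from 42.3.

H* ≈ 21.2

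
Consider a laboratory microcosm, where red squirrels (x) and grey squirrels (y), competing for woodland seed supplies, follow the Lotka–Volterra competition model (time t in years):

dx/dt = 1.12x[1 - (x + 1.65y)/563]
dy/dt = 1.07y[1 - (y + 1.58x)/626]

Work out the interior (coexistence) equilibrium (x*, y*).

Setting both brackets to zero gives the nullclines x + 1.65y = 563 and 1.58x + y = 626.
Substituting y = 626 - 1.58x into the first: x(1 - 1.65·1.58) = 563 - 1.65·626.
So x* = -470/-1.61 = 292, and then y* = 626 - 1.58·292 = 164.

x* ≈ 292, y* ≈ 164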